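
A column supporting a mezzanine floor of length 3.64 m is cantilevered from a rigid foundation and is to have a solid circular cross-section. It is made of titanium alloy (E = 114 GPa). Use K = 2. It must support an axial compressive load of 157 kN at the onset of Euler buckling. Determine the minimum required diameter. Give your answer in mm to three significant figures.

L_e = K·L = 2 × 3.64 = 7.280 m
Required I = P_cr·L_e²/(π²E) = 1.570×10^5 × 7.280² / (π² × 1.14×10^11) = 7.395×10^-6 m⁴
I_req = 7.395×10^6 mm⁴
Solid circle: I = πd⁴/64  ⇒  d = (64I/π)^(1/4) = (64×7.395×10^6/π)^(1/4) = 111 mm

d ≈ 111 mm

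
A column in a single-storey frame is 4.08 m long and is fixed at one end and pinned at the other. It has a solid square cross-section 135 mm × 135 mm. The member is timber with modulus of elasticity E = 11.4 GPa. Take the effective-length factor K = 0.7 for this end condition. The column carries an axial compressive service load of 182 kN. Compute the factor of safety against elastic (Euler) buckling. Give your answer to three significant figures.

I = a⁴/12 = 135⁴/12 = 2.768×10^7 mm⁴
I = 2.768×10^7 mm⁴ = 2.768×10^-5 m⁴
Effective length L_e = K·L = 0.7 × 4.08 = 2.856 m
P_cr = π²EI / L_e² = π² × 11.4×10⁹ × 2.768×10^-5 / 2.856² = 3.818×10^5 N
Factor of safety n = P_cr / P = 381.81 / 182 = 2.10

n ≈ 2.10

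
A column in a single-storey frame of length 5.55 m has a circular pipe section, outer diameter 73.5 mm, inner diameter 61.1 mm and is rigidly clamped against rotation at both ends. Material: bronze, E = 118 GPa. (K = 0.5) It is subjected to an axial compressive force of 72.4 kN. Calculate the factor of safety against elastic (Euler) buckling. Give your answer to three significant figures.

d_o = 73.5 mm, d_i = 61.1 mm
I = π(d_o⁴ − d_i⁴)/64 = π(73.5⁴ − 61.10⁴)/64 = 7.485×10^5 mm⁴
I = 7.485×10^5 mm⁴ = 7.485×10^-7 m⁴
Effective length L_e = K·L = 0.5 × 5.55 = 2.775 m
P_cr = π²EI / L_e² = π² × 118×10⁹ × 7.485×10^-7 / 2.775² = 1.132×10^5 N
Factor of safety n = P_cr / P = 113.19 / 72.4 = 1.56

n ≈ 1.56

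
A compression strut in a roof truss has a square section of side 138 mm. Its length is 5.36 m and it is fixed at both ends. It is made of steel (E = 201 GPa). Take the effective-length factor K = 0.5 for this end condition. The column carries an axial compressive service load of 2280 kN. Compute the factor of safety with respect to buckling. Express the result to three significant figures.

n ≈ 3.66

I = a⁴/12 = 138⁴/12 = 3.022×10^7 mm⁴
I = 3.022×10^7 mm⁴ = 3.022×10^-5 m⁴
Effective length L_e = K·L = 0.5 × 5.36 = 2.680 m
P_cr = π²EI / L_e² = π² × 201×10⁹ × 3.022×10^-5 / 2.680² = 8.348×10^6 N
Factor of safety n = P_cr / P = 8347.6 / 2280 = 3.66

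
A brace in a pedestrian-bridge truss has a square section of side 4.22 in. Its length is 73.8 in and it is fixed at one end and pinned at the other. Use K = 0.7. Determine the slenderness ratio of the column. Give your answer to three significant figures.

λ ≈ 42.4

For a square r = a/√12 = 4.22/√12 = 1.218 in
L_e = K·L = 0.7 × 73.8 = 51.66 in
λ = L_e / r_min = 51.660 / 1.218 = 42.4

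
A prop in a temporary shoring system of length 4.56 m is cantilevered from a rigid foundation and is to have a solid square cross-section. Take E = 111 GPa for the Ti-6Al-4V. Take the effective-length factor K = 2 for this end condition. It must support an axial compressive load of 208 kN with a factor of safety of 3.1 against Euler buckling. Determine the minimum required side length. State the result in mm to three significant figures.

Required P_cr = n·P = 3.1 × 208 = 644.8 kN
L_e = K·L = 2 × 4.56 = 9.120 m
Required I = P_cr·L_e²/(π²E) = 6.448×10^5 × 9.120² / (π² × 1.11×10^11) = 4.895×10^-5 m⁴
I_req = 4.895×10^7 mm⁴
Solid square: I = a⁴/12  ⇒  a = (12I)^(1/4) = (12×4.895×10^7)^(1/4) = 156 mm

a ≈ 156 mm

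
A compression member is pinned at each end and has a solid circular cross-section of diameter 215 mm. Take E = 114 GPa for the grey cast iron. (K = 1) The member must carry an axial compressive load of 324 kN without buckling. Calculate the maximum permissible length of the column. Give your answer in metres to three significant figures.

I = πd⁴/64 = π×215⁴/64 = 1.049×10^8 mm⁴
I = 1.049×10^-4 m⁴
At the buckling limit P_cr = P = 3.240×10^5 N
From P_cr = π²EI/(K·L)²:  L = (1/K)·√(π²EI/P_cr) = (1/1)·√(π²×1.14×10^11×1.049×10^-4/3.240×10^5)
L = 19.1 m

L_max ≈ 19.1 m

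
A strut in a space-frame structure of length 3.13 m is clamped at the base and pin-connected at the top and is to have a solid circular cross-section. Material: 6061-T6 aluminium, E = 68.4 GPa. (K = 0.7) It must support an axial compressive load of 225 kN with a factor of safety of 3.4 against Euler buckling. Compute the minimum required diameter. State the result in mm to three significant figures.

d ≈ 103 mm

Required P_cr = n·P = 3.4 × 225 = 765.0 kN
L_e = K·L = 0.7 × 3.13 = 2.191 m
Required I = P_cr·L_e²/(π²E) = 7.650×10^5 × 2.191² / (π² × 6.84×10^10) = 5.440×10^-6 m⁴
I_req = 5.440×10^6 mm⁴
Solid circle: I = πd⁴/64  ⇒  d = (64I/π)^(1/4) = (64×5.440×10^6/π)^(1/4) = 103 mm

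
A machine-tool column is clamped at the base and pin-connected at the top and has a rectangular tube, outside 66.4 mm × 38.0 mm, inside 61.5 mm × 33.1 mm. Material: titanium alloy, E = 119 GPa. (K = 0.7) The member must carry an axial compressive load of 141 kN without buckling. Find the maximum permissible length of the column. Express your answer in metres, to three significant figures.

Weak-axis I_min = (h_o·b_o³ − h_i·b_i³)/12 with b_o = 38.0, b_i = 33.10 mm (shorter outer/inner sides).
I_min = (66.4×38.0³ − 61.50×33.10³)/12 = 1.178×10^5 mm⁴
I = 1.178×10^-7 m⁴
At the buckling limit P_cr = P = 1.410×10^5 N
From P_cr = π²EI/(K·L)²:  L = (1/K)·√(π²EI/P_cr) = (1/0.7)·√(π²×1.19×10^11×1.178×10^-7/1.410×10^5)
L = 1.41 m

L_max ≈ 1.41 m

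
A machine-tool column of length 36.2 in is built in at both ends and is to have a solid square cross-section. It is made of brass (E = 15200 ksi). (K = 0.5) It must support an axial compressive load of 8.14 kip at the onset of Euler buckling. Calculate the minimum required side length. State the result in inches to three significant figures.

a ≈ 0.680 in

L_e = K·L = 0.5 × 36.2 = 18.10 in
Required I = P_cr·L_e²/(π²E) = 8.140×10^3 × 18.10² / (π² × 1.52×10^7) = 1.778×10^-2 in⁴
Solid square: I = a⁴/12  ⇒  a = (12I)^(1/4) = (12×1.778×10^-2)^(1/4) = 0.680 in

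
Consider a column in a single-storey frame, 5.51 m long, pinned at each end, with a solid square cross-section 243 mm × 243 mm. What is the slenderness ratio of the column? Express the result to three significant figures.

λ ≈ 78.5

I = a⁴/12 = 243⁴/12 = 2.906×10^8 mm⁴
A = 5.905×10^4 mm²;  r_min = √(I/A) = √(2.906×10^8/5.905×10^4) = 70.15 mm
L_e = K·L = 1 × 5.51 m = 5.510 m = 5510.0 mm
λ = L_e / r_min = 5510.0 / 70.15 = 78.5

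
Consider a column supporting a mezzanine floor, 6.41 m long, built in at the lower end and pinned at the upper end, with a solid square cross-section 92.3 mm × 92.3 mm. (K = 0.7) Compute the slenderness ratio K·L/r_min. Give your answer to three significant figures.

For a square r = a/√12 = 92.3/√12 = 26.64 mm
L_e = K·L = 0.7 × 6.41 m = 4.487 m = 4487.0 mm
λ = L_e / r_min = 4487.0 / 26.64 = 168

λ ≈ 168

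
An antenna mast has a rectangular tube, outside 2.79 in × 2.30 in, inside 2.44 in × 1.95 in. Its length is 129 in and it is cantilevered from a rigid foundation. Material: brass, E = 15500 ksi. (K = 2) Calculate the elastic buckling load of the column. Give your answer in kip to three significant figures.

Weak-axis I_min = (h_o·b_o³ − h_i·b_i³)/12 with b_o = 2.30, b_i = 1.950 in (shorter outer/inner sides).
I_min = (2.79×2.30³ − 2.440×1.950³)/12 = 1.321 in⁴
Effective length L_e = K·L = 2 × 129 = 258.0 in
P_cr = π²EI / L_e² = π² × 15500×10³ × 1.321 / 258.0² = 3.036×10^3 lb

P_cr ≈ 3.04 kip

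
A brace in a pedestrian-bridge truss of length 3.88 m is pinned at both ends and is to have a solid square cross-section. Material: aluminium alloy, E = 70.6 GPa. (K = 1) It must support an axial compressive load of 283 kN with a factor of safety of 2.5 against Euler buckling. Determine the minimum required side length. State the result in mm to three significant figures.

a ≈ 116 mm

Required P_cr = n·P = 2.5 × 283 = 707.5 kN
L_e = K·L = 1 × 3.88 = 3.880 m
Required I = P_cr·L_e²/(π²E) = 7.075×10^5 × 3.880² / (π² × 7.06×10^10) = 1.529×10^-5 m⁴
I_req = 1.529×10^7 mm⁴
Solid square: I = a⁴/12  ⇒  a = (12I)^(1/4) = (12×1.529×10^7)^(1/4) = 116 mm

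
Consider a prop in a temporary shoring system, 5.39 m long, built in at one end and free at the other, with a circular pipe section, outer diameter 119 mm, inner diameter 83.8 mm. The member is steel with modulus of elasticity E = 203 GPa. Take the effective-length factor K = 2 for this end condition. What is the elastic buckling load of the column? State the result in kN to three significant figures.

P_cr ≈ 128 kN

d_o = 119 mm, d_i = 83.8 mm
I = π(d_o⁴ − d_i⁴)/64 = π(119⁴ − 83.80⁴)/64 = 7.423×10^6 mm⁴
I = 7.423×10^6 mm⁴ = 7.423×10^-6 m⁴
Effective length L_e = K·L = 2 × 5.39 = 10.78 m
P_cr = π²EI / L_e² = π² × 203×10⁹ × 7.423×10^-6 / 10.78² = 1.280×10^5 N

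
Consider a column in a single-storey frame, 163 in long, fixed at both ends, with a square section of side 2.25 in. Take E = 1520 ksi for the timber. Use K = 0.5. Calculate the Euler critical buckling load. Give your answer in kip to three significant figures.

P_cr ≈ 4.82 kip

I = a⁴/12 = 2.25⁴/12 = 2.136 in⁴
Effective length L_e = K·L = 0.5 × 163 = 81.50 in
P_cr = π²EI / L_e² = π² × 1520×10³ × 2.136 / 81.50² = 4.824×10^3 lb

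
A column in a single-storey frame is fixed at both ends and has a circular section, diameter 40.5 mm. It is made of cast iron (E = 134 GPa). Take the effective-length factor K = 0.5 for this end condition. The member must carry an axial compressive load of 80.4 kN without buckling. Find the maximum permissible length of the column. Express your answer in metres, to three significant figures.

I = πd⁴/64 = π×40.5⁴/64 = 1.321×10^5 mm⁴
I = 1.321×10^-7 m⁴
At the buckling limit P_cr = P = 8.040×10^4 N
From P_cr = π²EI/(K·L)²:  L = (1/K)·√(π²EI/P_cr) = (1/0.5)·√(π²×1.34×10^11×1.321×10^-7/8.040×10^4)
L = 2.95 m

L_max ≈ 2.95 m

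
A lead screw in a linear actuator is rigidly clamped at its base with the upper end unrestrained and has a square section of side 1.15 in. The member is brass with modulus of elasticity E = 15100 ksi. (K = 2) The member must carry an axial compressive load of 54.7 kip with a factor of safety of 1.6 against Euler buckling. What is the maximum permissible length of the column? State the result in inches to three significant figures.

L_max ≈ 7.88 in

I = a⁴/12 = 1.15⁴/12 = 0.1458 in⁴
Required critical load P_cr = n·P = 1.6 × 54.7 = 87.52 kip = 8.752×10^4 lb
From P_cr = π²EI/(K·L)²:  L = (1/K)·√(π²EI/P_cr) = (1/2)·√(π²×1.51×10^7×0.1458/8.752×10^4)
L = 7.88 in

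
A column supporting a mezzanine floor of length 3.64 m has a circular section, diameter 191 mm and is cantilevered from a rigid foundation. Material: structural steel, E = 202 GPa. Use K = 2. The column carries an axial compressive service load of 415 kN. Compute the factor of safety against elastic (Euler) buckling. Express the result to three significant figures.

n ≈ 5.92

I = πd⁴/64 = π×191⁴/64 = 6.533×10^7 mm⁴
I = 6.533×10^7 mm⁴ = 6.533×10^-5 m⁴
Effective length L_e = K·L = 2 × 3.64 = 7.280 m
P_cr = π²EI / L_e² = π² × 202×10⁹ × 6.533×10^-5 / 7.280² = 2.457×10^6 N
Factor of safety n = P_cr / P = 2457.5 / 415 = 5.92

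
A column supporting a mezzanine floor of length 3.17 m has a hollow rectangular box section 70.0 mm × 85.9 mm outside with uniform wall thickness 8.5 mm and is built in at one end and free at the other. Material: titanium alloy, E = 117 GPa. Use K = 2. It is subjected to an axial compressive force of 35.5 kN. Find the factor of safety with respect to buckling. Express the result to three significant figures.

Inner dimensions: h_i = 85.9 − 2×8.5 = 68.90 mm, b_i = 70.0 − 2×8.5 = 53.00 mm
Weak-axis I_min = (h_o·b_o³ − h_i·b_i³)/12 with b_o = 70.0, b_i = 53.00 mm (shorter outer/inner sides).
I_min = (85.9×70.0³ − 68.90×53.00³)/12 = 1.601×10^6 mm⁴
I = 1.601×10^6 mm⁴ = 1.601×10^-6 m⁴
Effective length L_e = K·L = 2 × 3.17 = 6.340 m
P_cr = π²EI / L_e² = π² × 117×10⁹ × 1.601×10^-6 / 6.340² = 4.598×10^4 N
Factor of safety n = P_cr / P = 45.980 / 35.5 = 1.30

n ≈ 1.30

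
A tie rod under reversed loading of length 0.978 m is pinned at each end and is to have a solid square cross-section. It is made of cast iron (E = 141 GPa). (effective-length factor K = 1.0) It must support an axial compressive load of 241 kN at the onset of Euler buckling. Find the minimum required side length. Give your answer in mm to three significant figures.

L_e = K·L = 1 × 0.978 = 0.9780 m
Required I = P_cr·L_e²/(π²E) = 2.410×10^5 × 0.9780² / (π² × 1.41×10^11) = 1.656×10^-7 m⁴
I_req = 1.656×10^5 mm⁴
Solid square: I = a⁴/12  ⇒  a = (12I)^(1/4) = (12×1.656×10^5)^(1/4) = 37.5 mm

a ≈ 37.5 mm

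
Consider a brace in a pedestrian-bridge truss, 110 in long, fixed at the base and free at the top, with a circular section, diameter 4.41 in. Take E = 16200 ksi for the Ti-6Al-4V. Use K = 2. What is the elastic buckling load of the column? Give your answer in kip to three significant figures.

I = πd⁴/64 = π×4.41⁴/64 = 18.57 in⁴
Effective length L_e = K·L = 2 × 110 = 220.0 in
P_cr = π²EI / L_e² = π² × 16200×10³ × 18.57 / 220.0² = 6.133×10^4 lb

P_cr ≈ 61.3 kip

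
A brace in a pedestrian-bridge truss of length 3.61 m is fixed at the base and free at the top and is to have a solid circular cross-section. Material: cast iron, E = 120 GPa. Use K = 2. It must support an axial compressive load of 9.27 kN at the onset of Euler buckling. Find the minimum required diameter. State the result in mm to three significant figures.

L_e = K·L = 2 × 3.61 = 7.220 m
Required I = P_cr·L_e²/(π²E) = 9.270×10^3 × 7.220² / (π² × 1.20×10^11) = 4.080×10^-7 m⁴
I_req = 4.080×10^5 mm⁴
Solid circle: I = πd⁴/64  ⇒  d = (64I/π)^(1/4) = (64×4.080×10^5/π)^(1/4) = 53.7 mm

d ≈ 53.7 mm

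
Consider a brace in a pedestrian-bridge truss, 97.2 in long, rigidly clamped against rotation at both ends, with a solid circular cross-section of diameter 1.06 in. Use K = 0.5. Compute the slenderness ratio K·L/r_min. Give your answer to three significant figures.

For a solid circle r = d/4 = 1.06/4 = 0.2650 in
L_e = K·L = 0.5 × 97.2 = 48.60 in
λ = L_e / r_min = 48.600 / 0.2650 = 183

λ ≈ 183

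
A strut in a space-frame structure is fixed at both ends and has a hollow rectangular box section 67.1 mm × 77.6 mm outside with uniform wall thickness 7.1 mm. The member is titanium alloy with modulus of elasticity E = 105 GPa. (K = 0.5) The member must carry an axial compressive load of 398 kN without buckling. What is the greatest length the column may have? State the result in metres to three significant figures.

Inner dimensions: h_i = 77.6 − 2×7.1 = 63.40 mm, b_i = 67.1 − 2×7.1 = 52.90 mm
Weak-axis I_min = (h_o·b_o³ − h_i·b_i³)/12 with b_o = 67.1, b_i = 52.90 mm (shorter outer/inner sides).
I_min = (77.6×67.1³ − 63.40×52.90³)/12 = 1.172×10^6 mm⁴
I = 1.172×10^-6 m⁴
At the buckling limit P_cr = P = 3.980×10^5 N
From P_cr = π²EI/(K·L)²:  L = (1/K)·√(π²EI/P_cr) = (1/0.5)·√(π²×1.05×10^11×1.172×10^-6/3.980×10^5)
L = 3.49 m

L_max ≈ 3.49 m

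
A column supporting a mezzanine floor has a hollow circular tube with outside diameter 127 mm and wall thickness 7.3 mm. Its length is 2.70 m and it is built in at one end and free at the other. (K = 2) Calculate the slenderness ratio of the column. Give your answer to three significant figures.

λ ≈ 127

Inner diameter d_i = 127 − 2×7.3 = 112.4 mm
I = π(d_o⁴ − d_i⁴)/64 = π(127⁴ − 112.4⁴)/64 = 4.935×10^6 mm⁴
A = 2.745×10^3 mm²;  r_min = √(I/A) = √(4.935×10^6/2.745×10^3) = 42.40 mm
L_e = K·L = 2 × 2.70 m = 5.400 m = 5400.0 mm
λ = L_e / r_min = 5400.0 / 42.40 = 127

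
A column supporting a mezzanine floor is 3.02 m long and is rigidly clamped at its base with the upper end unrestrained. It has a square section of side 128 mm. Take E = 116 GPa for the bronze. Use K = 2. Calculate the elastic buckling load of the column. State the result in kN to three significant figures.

P_cr ≈ 702 kN

I = a⁴/12 = 128⁴/12 = 2.237×10^7 mm⁴
I = 2.237×10^7 mm⁴ = 2.237×10^-5 m⁴
Effective length L_e = K·L = 2 × 3.02 = 6.040 m
P_cr = π²EI / L_e² = π² × 116×10⁹ × 2.237×10^-5 / 6.040² = 7.020×10^5 N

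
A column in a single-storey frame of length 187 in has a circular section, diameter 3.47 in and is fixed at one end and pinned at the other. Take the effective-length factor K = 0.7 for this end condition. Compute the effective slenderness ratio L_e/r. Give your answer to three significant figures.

I = πd⁴/64 = π×3.47⁴/64 = 7.117 in⁴
A = 9.457 in²;  r_min = √(I/A) = √(7.117/9.457) = 0.8675 in
L_e = K·L = 0.7 × 187 = 130.9 in
λ = L_e / r_min = 130.90 / 0.8675 = 151

λ ≈ 151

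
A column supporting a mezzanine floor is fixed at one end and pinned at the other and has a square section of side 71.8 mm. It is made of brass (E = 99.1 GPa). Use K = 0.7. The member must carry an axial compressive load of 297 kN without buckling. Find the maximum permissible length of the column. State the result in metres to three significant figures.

I = a⁴/12 = 71.8⁴/12 = 2.215×10^6 mm⁴
I = 2.215×10^-6 m⁴
At the buckling limit P_cr = P = 2.970×10^5 N
From P_cr = π²EI/(K·L)²:  L = (1/K)·√(π²EI/P_cr) = (1/0.7)·√(π²×9.91×10^10×2.215×10^-6/2.970×10^5)
L = 3.86 m

L_max ≈ 3.86 m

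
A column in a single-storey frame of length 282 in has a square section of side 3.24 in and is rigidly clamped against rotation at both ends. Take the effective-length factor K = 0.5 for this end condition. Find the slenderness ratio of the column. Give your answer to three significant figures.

λ ≈ 151

I = a⁴/12 = 3.24⁴/12 = 9.183 in⁴
A = 10.50 in²;  r_min = √(I/A) = √(9.183/10.50) = 0.9353 in
L_e = K·L = 0.5 × 282 = 141.0 in
λ = L_e / r_min = 141.00 / 0.9353 = 151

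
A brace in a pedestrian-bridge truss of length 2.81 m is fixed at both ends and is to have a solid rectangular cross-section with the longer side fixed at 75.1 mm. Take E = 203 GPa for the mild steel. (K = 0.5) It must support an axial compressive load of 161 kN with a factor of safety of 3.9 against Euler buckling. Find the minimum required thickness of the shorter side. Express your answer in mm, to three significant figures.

b ≈ 46.2 mm

Required P_cr = n·P = 3.9 × 161 = 627.9 kN
L_e = K·L = 0.5 × 2.81 = 1.405 m
Required I = P_cr·L_e²/(π²E) = 6.279×10^5 × 1.405² / (π² × 2.03×10^11) = 6.187×10^-7 m⁴
I_req = 6.187×10^5 mm⁴
Rectangle, weak axis: I_min = h·b³/12 with h = 75.1 mm fixed  ⇒  b = (12I/h)^(1/3) = 46.2 mm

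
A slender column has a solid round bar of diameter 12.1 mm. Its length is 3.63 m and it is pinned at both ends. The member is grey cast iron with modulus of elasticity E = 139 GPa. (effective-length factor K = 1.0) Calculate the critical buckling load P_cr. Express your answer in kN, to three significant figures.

I = πd⁴/64 = π×12.1⁴/64 = 1.052×10^3 mm⁴
I = 1.052×10^3 mm⁴ = 1.052×10^-9 m⁴
Effective length L_e = K·L = 1 × 3.63 = 3.630 m
P_cr = π²EI / L_e² = π² × 139×10⁹ × 1.052×10^-9 / 3.630² = 109.6 N

P_cr ≈ 0.110 kN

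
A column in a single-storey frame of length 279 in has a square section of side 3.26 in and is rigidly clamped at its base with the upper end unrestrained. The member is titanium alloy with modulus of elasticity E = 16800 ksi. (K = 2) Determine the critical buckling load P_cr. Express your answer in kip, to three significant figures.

I = a⁴/12 = 3.26⁴/12 = 9.412 in⁴
Effective length L_e = K·L = 2 × 279 = 558.0 in
P_cr = π²EI / L_e² = π² × 16800×10³ × 9.412 / 558.0² = 5.012×10^3 lb

P_cr ≈ 5.01 kip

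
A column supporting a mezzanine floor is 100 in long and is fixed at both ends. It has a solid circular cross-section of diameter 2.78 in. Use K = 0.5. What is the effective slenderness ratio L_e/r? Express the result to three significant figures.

λ ≈ 71.9

For a solid circle r = d/4 = 2.78/4 = 0.6950 in
L_e = K·L = 0.5 × 100 = 50.00 in
λ = L_e / r_min = 50.000 / 0.6950 = 71.9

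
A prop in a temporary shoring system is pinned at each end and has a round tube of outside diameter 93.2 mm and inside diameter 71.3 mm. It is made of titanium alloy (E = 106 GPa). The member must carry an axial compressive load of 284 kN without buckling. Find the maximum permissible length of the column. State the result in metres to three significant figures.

d_o = 93.2 mm, d_i = 71.3 mm
I = π(d_o⁴ − d_i⁴)/64 = π(93.2⁴ − 71.30⁴)/64 = 2.435×10^6 mm⁴
I = 2.435×10^-6 m⁴
At the buckling limit P_cr = P = 2.840×10^5 N
From P_cr = π²EI/(K·L)²:  L = (1/K)·√(π²EI/P_cr) = (1/1)·√(π²×1.06×10^11×2.435×10^-6/2.840×10^5)
L = 3.00 m

L_max ≈ 3.00 m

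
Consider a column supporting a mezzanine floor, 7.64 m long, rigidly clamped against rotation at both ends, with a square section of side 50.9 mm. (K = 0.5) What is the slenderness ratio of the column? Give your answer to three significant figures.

I = a⁴/12 = 50.9⁴/12 = 5.594×10^5 mm⁴
A = 2.591×10^3 mm²;  r_min = √(I/A) = √(5.594×10^5/2.591×10^3) = 14.69 mm
L_e = K·L = 0.5 × 7.64 m = 3.820 m = 3820.0 mm
λ = L_e / r_min = 3820.0 / 14.69 = 260

λ ≈ 260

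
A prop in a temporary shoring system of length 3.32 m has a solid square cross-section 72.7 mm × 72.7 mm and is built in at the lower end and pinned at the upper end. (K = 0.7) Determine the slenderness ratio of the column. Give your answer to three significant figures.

λ ≈ 111

For a square r = a/√12 = 72.7/√12 = 20.99 mm
L_e = K·L = 0.7 × 3.32 m = 2.324 m = 2324.0 mm
λ = L_e / r_min = 2324.0 / 20.99 = 111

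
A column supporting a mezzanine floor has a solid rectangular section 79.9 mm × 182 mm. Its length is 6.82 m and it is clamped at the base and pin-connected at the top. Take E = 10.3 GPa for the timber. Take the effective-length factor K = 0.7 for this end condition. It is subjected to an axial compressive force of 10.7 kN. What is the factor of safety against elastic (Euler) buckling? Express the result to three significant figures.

Buckling occurs about the weak axis: I_min = h·b³/12 with b = 79.9 mm (the shorter side).
I_min = 182×79.9³/12 = 7.736×10^6 mm⁴
I = 7.736×10^6 mm⁴ = 7.736×10^-6 m⁴
Effective length L_e = K·L = 0.7 × 6.82 = 4.774 m
P_cr = π²EI / L_e² = π² × 10.3×10⁹ × 7.736×10^-6 / 4.774² = 3.451×10^4 N
Factor of safety n = P_cr / P = 34.507 / 10.7 = 3.22

n ≈ 3.22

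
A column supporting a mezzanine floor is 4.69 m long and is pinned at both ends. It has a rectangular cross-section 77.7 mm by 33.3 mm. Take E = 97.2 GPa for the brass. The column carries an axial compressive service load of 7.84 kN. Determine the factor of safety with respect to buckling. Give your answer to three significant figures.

n ≈ 1.33

Buckling occurs about the weak axis: I_min = h·b³/12 with b = 33.3 mm (the shorter side).
I_min = 77.7×33.3³/12 = 2.391×10^5 mm⁴
I = 2.391×10^5 mm⁴ = 2.391×10^-7 m⁴
Effective length L_e = K·L = 1 × 4.69 = 4.690 m
P_cr = π²EI / L_e² = π² × 97.2×10⁹ × 2.391×10^-7 / 4.690² = 1.043×10^4 N
Factor of safety n = P_cr / P = 10.428 / 7.84 = 1.33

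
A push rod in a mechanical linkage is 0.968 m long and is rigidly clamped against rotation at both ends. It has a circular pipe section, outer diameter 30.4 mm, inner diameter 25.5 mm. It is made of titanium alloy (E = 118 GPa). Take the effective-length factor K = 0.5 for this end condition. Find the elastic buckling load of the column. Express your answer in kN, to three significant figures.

P_cr ≈ 105 kN

d_o = 30.4 mm, d_i = 25.5 mm
I = π(d_o⁴ − d_i⁴)/64 = π(30.4⁴ − 25.50⁴)/64 = 2.117×10^4 mm⁴
I = 2.117×10^4 mm⁴ = 2.117×10^-8 m⁴
Effective length L_e = K·L = 0.5 × 0.968 = 0.4840 m
P_cr = π²EI / L_e² = π² × 118×10⁹ × 2.117×10^-8 / 0.4840² = 1.052×10^5 N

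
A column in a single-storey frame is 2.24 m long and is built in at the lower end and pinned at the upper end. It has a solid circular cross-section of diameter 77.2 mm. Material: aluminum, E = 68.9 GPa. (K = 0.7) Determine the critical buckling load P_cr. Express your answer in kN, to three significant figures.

I = πd⁴/64 = π×77.2⁴/64 = 1.744×10^6 mm⁴
I = 1.744×10^6 mm⁴ = 1.744×10^-6 m⁴
Effective length L_e = K·L = 0.7 × 2.24 = 1.568 m
P_cr = π²EI / L_e² = π² × 68.9×10⁹ × 1.744×10^-6 / 1.568² = 4.822×10^5 N

P_cr ≈ 482 kN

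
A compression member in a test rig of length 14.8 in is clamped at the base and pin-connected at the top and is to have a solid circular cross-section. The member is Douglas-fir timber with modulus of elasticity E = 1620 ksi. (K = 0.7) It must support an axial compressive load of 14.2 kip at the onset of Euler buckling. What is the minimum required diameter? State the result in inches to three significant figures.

d ≈ 1.18 in

L_e = K·L = 0.7 × 14.8 = 10.36 in
Required I = P_cr·L_e²/(π²E) = 1.420×10^4 × 10.36² / (π² × 1.62×10^6) = 9.532×10^-2 in⁴
Solid circle: I = πd⁴/64  ⇒  d = (64I/π)^(1/4) = (64×9.532×10^-2/π)^(1/4) = 1.18 in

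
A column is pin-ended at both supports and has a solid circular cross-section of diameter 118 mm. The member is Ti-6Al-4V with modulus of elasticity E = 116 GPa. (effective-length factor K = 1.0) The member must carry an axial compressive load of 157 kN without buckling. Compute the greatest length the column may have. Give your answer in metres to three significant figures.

I = πd⁴/64 = π×118⁴/64 = 9.517×10^6 mm⁴
I = 9.517×10^-6 m⁴
At the buckling limit P_cr = P = 1.570×10^5 N
From P_cr = π²EI/(K·L)²:  L = (1/K)·√(π²EI/P_cr) = (1/1)·√(π²×1.16×10^11×9.517×10^-6/1.570×10^5)
L = 8.33 m

L_max ≈ 8.33 m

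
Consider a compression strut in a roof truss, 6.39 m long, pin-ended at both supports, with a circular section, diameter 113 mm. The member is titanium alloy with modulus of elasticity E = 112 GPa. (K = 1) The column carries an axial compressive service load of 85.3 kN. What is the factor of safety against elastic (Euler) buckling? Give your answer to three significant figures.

n ≈ 2.54

I = πd⁴/64 = π×113⁴/64 = 8.004×10^6 mm⁴
I = 8.004×10^6 mm⁴ = 8.004×10^-6 m⁴
Effective length L_e = K·L = 1 × 6.39 = 6.390 m
P_cr = π²EI / L_e² = π² × 112×10⁹ × 8.004×10^-6 / 6.390² = 2.167×10^5 N
Factor of safety n = P_cr / P = 216.67 / 85.3 = 2.54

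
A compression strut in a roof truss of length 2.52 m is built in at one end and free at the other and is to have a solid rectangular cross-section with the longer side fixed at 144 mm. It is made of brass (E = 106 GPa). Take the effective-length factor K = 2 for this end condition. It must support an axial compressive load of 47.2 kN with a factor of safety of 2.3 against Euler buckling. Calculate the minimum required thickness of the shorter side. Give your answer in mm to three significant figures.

Required P_cr = n·P = 2.3 × 47.2 = 108.6 kN
L_e = K·L = 2 × 2.52 = 5.040 m
Required I = P_cr·L_e²/(π²E) = 1.086×10^5 × 5.040² / (π² × 1.06×10^11) = 2.636×10^-6 m⁴
I_req = 2.636×10^6 mm⁴
Rectangle, weak axis: I_min = h·b³/12 with h = 144 mm fixed  ⇒  b = (12I/h)^(1/3) = 60.3 mm

b ≈ 60.3 mm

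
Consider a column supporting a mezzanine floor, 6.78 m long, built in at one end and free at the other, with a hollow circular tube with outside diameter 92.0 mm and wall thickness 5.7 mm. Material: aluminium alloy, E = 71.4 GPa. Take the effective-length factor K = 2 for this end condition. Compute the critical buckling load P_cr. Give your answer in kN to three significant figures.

Inner diameter d_i = 92.0 − 2×5.7 = 80.60 mm
I = π(d_o⁴ − d_i⁴)/64 = π(92.0⁴ − 80.60⁴)/64 = 1.445×10^6 mm⁴
I = 1.445×10^6 mm⁴ = 1.445×10^-6 m⁴
Effective length L_e = K·L = 2 × 6.78 = 13.56 m
P_cr = π²EI / L_e² = π² × 71.4×10⁹ × 1.445×10^-6 / 13.56² = 5.538×10^3 N

P_cr ≈ 5.54 kN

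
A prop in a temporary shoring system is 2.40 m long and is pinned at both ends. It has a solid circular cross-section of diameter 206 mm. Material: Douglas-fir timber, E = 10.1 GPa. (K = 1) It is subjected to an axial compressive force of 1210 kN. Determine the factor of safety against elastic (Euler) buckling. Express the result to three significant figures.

n ≈ 1.26

I = πd⁴/64 = π×206⁴/64 = 8.840×10^7 mm⁴
I = 8.840×10^7 mm⁴ = 8.840×10^-5 m⁴
Effective length L_e = K·L = 1 × 2.40 = 2.400 m
P_cr = π²EI / L_e² = π² × 10.1×10⁹ × 8.840×10^-5 / 2.400² = 1.530×10^6 N
Factor of safety n = P_cr / P = 1529.8 / 1210 = 1.26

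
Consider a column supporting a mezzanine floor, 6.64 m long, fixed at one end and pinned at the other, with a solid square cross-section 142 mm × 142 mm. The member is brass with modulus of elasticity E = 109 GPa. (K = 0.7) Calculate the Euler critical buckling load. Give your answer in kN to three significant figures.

P_cr ≈ 1690 kN

I = a⁴/12 = 142⁴/12 = 3.388×10^7 mm⁴
I = 3.388×10^7 mm⁴ = 3.388×10^-5 m⁴
Effective length L_e = K·L = 0.7 × 6.64 = 4.648 m
P_cr = π²EI / L_e² = π² × 109×10⁹ × 3.388×10^-5 / 4.648² = 1.687×10^6 N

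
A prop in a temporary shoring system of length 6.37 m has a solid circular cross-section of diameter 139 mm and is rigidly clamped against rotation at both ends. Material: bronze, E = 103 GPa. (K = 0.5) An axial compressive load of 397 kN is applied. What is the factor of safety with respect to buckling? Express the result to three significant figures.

I = πd⁴/64 = π×139⁴/64 = 1.832×10^7 mm⁴
I = 1.832×10^7 mm⁴ = 1.832×10^-5 m⁴
Effective length L_e = K·L = 0.5 × 6.37 = 3.185 m
P_cr = π²EI / L_e² = π² × 103×10⁹ × 1.832×10^-5 / 3.185² = 1.836×10^6 N
Factor of safety n = P_cr / P = 1836.3 / 397 = 4.63

n ≈ 4.63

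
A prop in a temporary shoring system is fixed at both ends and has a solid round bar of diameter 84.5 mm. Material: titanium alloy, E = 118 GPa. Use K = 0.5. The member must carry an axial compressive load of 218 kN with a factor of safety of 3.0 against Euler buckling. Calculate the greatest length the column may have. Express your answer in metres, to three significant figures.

L_max ≈ 4.22 m

I = πd⁴/64 = π×84.5⁴/64 = 2.503×10^6 mm⁴
I = 2.503×10^-6 m⁴
Required critical load P_cr = n·P = 3.0 × 218 = 654.0 kN = 6.540×10^5 N
From P_cr = π²EI/(K·L)²:  L = (1/K)·√(π²EI/P_cr) = (1/0.5)·√(π²×1.18×10^11×2.503×10^-6/6.540×10^5)
L = 4.22 m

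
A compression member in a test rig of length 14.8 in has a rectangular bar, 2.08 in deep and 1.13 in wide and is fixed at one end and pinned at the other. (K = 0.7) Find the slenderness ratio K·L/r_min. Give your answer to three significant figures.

λ ≈ 31.8

Buckling occurs about the weak axis: I_min = h·b³/12 with b = 1.13 in (the shorter side).
I_min = 2.08×1.13³/12 = 0.2501 in⁴
A = 2.350 in²;  r_min = √(I/A) = √(0.2501/2.350) = 0.3262 in
L_e = K·L = 0.7 × 14.8 = 10.36 in
λ = L_e / r_min = 10.360 / 0.3262 = 31.8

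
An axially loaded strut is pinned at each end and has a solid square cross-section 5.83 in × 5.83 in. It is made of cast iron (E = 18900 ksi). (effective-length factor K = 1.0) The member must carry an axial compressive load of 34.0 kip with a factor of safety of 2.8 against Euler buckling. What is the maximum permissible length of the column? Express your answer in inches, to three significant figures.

I = a⁴/12 = 5.83⁴/12 = 96.27 in⁴
Required critical load P_cr = n·P = 2.8 × 34.0 = 95.20 kip = 9.520×10^4 lb
From P_cr = π²EI/(K·L)²:  L = (1/K)·√(π²EI/P_cr) = (1/1)·√(π²×1.89×10^7×96.27/9.520×10^4)
L = 434 in

L_max ≈ 434 in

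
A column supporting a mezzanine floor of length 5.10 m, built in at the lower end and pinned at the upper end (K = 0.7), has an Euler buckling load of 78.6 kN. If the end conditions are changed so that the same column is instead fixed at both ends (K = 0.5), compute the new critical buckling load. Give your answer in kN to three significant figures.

P_cr ≈ 154 kN

P_cr ∝ 1/K², so P_cr,new = P_cr,old × (K_old/K_new)² = 78.6 × (0.7/0.5)²
= 78.6 × 1.960 = 154 kN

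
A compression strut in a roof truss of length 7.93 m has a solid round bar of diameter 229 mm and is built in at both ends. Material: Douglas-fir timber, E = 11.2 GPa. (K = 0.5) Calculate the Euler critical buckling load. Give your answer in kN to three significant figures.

I = πd⁴/64 = π×229⁴/64 = 1.350×10^8 mm⁴
I = 1.350×10^8 mm⁴ = 1.350×10^-4 m⁴
Effective length L_e = K·L = 0.5 × 7.93 = 3.965 m
P_cr = π²EI / L_e² = π² × 11.2×10⁹ × 1.350×10^-4 / 3.965² = 9.492×10^5 N

P_cr ≈ 949 kN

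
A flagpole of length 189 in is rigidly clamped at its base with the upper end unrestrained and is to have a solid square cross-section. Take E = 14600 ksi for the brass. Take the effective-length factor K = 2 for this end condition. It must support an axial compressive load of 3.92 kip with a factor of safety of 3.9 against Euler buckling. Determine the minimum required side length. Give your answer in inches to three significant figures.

Required P_cr = n·P = 3.9 × 3.92 = 15.29 kip
L_e = K·L = 2 × 189 = 378.0 in
Required I = P_cr·L_e²/(π²E) = 1.529×10^4 × 378.0² / (π² × 1.46×10^7) = 15.16 in⁴
Solid square: I = a⁴/12  ⇒  a = (12I)^(1/4) = (12×15.16)^(1/4) = 3.67 in

a ≈ 3.67 in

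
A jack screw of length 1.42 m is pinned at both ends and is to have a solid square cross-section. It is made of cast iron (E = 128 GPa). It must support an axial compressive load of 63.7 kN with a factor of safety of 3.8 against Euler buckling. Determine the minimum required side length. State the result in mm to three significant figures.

a ≈ 46.4 mm

Required P_cr = n·P = 3.8 × 63.7 = 242.1 kN
L_e = K·L = 1 × 1.42 = 1.420 m
Required I = P_cr·L_e²/(π²E) = 2.421×10^5 × 1.420² / (π² × 1.28×10^11) = 3.864×10^-7 m⁴
I_req = 3.864×10^5 mm⁴
Solid square: I = a⁴/12  ⇒  a = (12I)^(1/4) = (12×3.864×10^5)^(1/4) = 46.4 mm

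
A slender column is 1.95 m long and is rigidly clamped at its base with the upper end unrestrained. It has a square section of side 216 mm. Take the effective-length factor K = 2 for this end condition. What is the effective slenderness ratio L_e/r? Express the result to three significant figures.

For a square r = a/√12 = 216/√12 = 62.35 mm
L_e = K·L = 2 × 1.95 m = 3.900 m = 3900.0 mm
λ = L_e / r_min = 3900.0 / 62.35 = 62.5

λ ≈ 62.5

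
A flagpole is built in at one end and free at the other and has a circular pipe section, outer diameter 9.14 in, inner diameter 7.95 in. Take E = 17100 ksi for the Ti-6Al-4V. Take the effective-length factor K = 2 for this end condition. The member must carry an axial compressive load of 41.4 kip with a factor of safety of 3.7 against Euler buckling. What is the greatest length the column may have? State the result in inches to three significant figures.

L_max ≈ 201 in

d_o = 9.14 in, d_i = 7.95 in
I = π(d_o⁴ − d_i⁴)/64 = π(9.14⁴ − 7.950⁴)/64 = 146.5 in⁴
Required critical load P_cr = n·P = 3.7 × 41.4 = 153.2 kip = 1.532×10^5 lb
From P_cr = π²EI/(K·L)²:  L = (1/K)·√(π²EI/P_cr) = (1/2)·√(π²×1.71×10^7×146.5/1.532×10^5)
L = 201 in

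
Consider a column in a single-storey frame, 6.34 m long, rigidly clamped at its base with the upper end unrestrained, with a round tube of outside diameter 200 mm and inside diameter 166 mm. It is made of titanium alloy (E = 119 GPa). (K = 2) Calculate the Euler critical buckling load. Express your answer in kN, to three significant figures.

d_o = 200 mm, d_i = 166 mm
I = π(d_o⁴ − d_i⁴)/64 = π(200⁴ − 166.0⁴)/64 = 4.127×10^7 mm⁴
I = 4.127×10^7 mm⁴ = 4.127×10^-5 m⁴
Effective length L_e = K·L = 2 × 6.34 = 12.68 m
P_cr = π²EI / L_e² = π² × 119×10⁹ × 4.127×10^-5 / 12.68² = 3.014×10^5 N

P_cr ≈ 301 kN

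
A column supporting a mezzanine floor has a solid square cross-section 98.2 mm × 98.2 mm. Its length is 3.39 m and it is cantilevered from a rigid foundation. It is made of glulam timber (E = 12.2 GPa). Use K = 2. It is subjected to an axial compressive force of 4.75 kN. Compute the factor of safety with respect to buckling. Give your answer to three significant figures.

I = a⁴/12 = 98.2⁴/12 = 7.749×10^6 mm⁴
I = 7.749×10^6 mm⁴ = 7.749×10^-6 m⁴
Effective length L_e = K·L = 2 × 3.39 = 6.780 m
P_cr = π²EI / L_e² = π² × 12.2×10⁹ × 7.749×10^-6 / 6.780² = 2.030×10^4 N
Factor of safety n = P_cr / P = 20.299 / 4.75 = 4.27

n ≈ 4.27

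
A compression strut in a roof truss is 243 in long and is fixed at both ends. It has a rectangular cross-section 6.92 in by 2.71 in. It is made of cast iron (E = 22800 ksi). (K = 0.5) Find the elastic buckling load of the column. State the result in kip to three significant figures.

Buckling occurs about the weak axis: I_min = h·b³/12 with b = 2.71 in (the shorter side).
I_min = 6.92×2.71³/12 = 11.48 in⁴
Effective length L_e = K·L = 0.5 × 243 = 121.5 in
P_cr = π²EI / L_e² = π² × 22800×10³ × 11.48 / 121.5² = 1.750×10^5 lb

P_cr ≈ 175 kip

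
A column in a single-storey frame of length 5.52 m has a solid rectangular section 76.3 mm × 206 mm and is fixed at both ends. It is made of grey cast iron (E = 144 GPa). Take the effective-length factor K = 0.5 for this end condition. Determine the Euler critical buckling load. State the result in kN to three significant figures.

P_cr ≈ 1420 kN

Buckling occurs about the weak axis: I_min = h·b³/12 with b = 76.3 mm (the shorter side).
I_min = 206×76.3³/12 = 7.625×10^6 mm⁴
I = 7.625×10^6 mm⁴ = 7.625×10^-6 m⁴
Effective length L_e = K·L = 0.5 × 5.52 = 2.760 m
P_cr = π²EI / L_e² = π² × 144×10⁹ × 7.625×10^-6 / 2.760² = 1.423×10^6 N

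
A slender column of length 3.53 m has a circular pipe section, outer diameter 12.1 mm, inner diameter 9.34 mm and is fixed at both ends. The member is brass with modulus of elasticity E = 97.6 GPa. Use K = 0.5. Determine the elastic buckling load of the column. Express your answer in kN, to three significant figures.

d_o = 12.1 mm, d_i = 9.34 mm
I = π(d_o⁴ − d_i⁴)/64 = π(12.1⁴ − 9.340⁴)/64 = 678.7 mm⁴
I = 678.7 mm⁴ = 6.787×10^-10 m⁴
Effective length L_e = K·L = 0.5 × 3.53 = 1.765 m
P_cr = π²EI / L_e² = π² × 97.6×10⁹ × 6.787×10^-10 / 1.765² = 209.9 N

P_cr ≈ 0.210 kN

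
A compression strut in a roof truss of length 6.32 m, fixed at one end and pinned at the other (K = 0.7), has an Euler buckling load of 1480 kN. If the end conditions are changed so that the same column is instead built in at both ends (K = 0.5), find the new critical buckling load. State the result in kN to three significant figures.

P_cr ≈ 2900 kN

P_cr ∝ 1/K², so P_cr,new = P_cr,old × (K_old/K_new)² = 1480 × (0.7/0.5)²
= 1480 × 1.960 = 2900 kN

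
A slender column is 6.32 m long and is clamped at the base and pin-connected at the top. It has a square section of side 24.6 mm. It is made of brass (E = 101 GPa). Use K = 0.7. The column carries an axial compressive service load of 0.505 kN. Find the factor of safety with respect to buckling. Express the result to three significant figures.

n ≈ 3.08

I = a⁴/12 = 24.6⁴/12 = 3.052×10^4 mm⁴
I = 3.052×10^4 mm⁴ = 3.052×10^-8 m⁴
Effective length L_e = K·L = 0.7 × 6.32 = 4.424 m
P_cr = π²EI / L_e² = π² × 101×10⁹ × 3.052×10^-8 / 4.424² = 1.554×10^3 N
Factor of safety n = P_cr / P = 1.5544 / 0.505 = 3.08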